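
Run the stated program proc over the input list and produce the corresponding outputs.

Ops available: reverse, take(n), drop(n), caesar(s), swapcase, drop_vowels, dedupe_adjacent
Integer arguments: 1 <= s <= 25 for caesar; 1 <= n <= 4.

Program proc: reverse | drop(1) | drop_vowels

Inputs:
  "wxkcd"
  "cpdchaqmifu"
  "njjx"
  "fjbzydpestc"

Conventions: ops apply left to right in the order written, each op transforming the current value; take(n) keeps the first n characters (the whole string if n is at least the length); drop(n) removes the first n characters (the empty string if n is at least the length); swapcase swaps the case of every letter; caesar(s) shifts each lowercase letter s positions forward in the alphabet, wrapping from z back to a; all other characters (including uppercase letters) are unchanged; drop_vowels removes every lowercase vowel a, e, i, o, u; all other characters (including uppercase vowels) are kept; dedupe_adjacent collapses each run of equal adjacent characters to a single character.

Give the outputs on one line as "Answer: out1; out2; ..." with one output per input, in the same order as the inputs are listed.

Execution, op by op:
  "wxkcd" -> "dckxw" -> "ckxw" -> "ckxw"
  "cpdchaqmifu" -> "ufimqahcdpc" -> "fimqahcdpc" -> "fmqhcdpc"
  "njjx" -> "xjjn" -> "jjn" -> "jjn"
  "fjbzydpestc" -> "ctsepdyzbjf" -> "tsepdyzbjf" -> "tspdyzbjf"

"ckxw"; "fmqhcdpc"; "jjn"; "tspdyzbjf"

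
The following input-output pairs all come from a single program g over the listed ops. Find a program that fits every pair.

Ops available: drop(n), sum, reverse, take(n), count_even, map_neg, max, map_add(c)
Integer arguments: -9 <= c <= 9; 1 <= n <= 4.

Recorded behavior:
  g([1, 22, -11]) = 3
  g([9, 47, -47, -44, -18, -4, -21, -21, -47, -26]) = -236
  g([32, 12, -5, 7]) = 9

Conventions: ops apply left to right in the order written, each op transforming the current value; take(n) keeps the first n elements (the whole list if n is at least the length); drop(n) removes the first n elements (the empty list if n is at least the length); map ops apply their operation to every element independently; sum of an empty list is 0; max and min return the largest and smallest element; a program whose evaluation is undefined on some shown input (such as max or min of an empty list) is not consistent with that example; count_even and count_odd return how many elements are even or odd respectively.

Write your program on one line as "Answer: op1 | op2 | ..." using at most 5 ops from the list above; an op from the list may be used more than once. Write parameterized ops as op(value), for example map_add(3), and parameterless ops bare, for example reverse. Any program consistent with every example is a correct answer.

reverse | map_add(-1) | drop(1) | map_add(-9) | sum

Check, running the answer program on each example:
  [1, 22, -11] -> [-11, 22, 1] -> [-12, 21, 0] -> [21, 0] -> [12, -9] -> 3
  [9, 47, -47, -44, -18, -4, -21, -21, -47, -26] -> [-26, -47, -21, -21, -4, -18, -44, -47, 47, 9] -> [-27, -48, -22, -22, -5, -19, -45, -48, 46, 8] -> [-48, -22, -22, -5, -19, -45, -48, 46, 8] -> [-57, -31, -31, -14, -28, -54, -57, 37, -1] -> -236
  [32, 12, -5, 7] -> [7, -5, 12, 32] -> [6, -6, 11, 31] -> [-6, 11, 31] -> [-15, 2, 22] -> 9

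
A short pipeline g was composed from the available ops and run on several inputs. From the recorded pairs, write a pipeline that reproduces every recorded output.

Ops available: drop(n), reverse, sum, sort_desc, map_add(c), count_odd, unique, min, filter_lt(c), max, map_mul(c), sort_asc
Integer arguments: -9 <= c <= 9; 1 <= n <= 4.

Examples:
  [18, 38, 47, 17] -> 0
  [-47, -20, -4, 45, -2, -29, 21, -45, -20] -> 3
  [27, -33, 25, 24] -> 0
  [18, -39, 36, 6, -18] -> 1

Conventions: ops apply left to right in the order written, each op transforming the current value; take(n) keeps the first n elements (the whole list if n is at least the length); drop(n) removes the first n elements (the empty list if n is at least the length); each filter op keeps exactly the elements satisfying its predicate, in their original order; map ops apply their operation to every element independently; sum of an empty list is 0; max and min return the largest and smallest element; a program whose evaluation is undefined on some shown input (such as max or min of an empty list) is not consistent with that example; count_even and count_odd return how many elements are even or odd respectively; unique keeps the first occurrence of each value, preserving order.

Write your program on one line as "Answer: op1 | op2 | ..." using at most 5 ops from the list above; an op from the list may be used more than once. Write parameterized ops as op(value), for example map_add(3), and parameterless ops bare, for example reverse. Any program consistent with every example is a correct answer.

filter_lt(8) | sort_desc | drop(1) | sort_asc | count_odd

Check, running the answer program on each example:
  [18, 38, 47, 17] -> [] -> [] -> [] -> [] -> 0
  [-47, -20, -4, 45, -2, -29, 21, -45, -20] -> [-47, -20, -4, -2, -29, -45, -20] -> [-2, -4, -20, -20, -29, -45, -47] -> [-4, -20, -20, -29, -45, -47] -> [-47, -45, -29, -20, -20, -4] -> 3
  [27, -33, 25, 24] -> [-33] -> [-33] -> [] -> [] -> 0
  [18, -39, 36, 6, -18] -> [-39, 6, -18] -> [6, -18, -39] -> [-18, -39] -> [-39, -18] -> 1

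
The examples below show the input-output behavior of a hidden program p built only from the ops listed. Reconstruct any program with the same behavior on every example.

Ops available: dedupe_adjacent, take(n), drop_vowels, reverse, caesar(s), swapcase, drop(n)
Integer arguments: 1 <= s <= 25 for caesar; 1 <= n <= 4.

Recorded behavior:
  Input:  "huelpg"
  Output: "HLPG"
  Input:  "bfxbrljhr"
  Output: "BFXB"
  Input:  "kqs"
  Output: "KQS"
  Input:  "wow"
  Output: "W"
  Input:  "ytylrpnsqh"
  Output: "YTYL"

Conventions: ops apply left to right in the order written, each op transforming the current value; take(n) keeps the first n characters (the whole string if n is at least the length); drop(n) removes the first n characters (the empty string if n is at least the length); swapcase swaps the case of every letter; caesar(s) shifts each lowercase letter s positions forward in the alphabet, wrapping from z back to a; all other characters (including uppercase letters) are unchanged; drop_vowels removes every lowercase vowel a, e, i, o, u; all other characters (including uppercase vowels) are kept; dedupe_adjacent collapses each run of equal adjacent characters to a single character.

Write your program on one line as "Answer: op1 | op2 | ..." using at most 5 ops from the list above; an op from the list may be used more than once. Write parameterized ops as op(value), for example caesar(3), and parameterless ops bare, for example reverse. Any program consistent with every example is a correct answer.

drop_vowels | dedupe_adjacent | take(4) | swapcase

Check, running the answer program on each example:
  "huelpg" -> "hlpg" -> "hlpg" -> "hlpg" -> "HLPG"
  "bfxbrljhr" -> "bfxbrljhr" -> "bfxbrljhr" -> "bfxb" -> "BFXB"
  "kqs" -> "kqs" -> "kqs" -> "kqs" -> "KQS"
  "wow" -> "ww" -> "w" -> "w" -> "W"
  "ytylrpnsqh" -> "ytylrpnsqh" -> "ytylrpnsqh" -> "ytyl" -> "YTYL"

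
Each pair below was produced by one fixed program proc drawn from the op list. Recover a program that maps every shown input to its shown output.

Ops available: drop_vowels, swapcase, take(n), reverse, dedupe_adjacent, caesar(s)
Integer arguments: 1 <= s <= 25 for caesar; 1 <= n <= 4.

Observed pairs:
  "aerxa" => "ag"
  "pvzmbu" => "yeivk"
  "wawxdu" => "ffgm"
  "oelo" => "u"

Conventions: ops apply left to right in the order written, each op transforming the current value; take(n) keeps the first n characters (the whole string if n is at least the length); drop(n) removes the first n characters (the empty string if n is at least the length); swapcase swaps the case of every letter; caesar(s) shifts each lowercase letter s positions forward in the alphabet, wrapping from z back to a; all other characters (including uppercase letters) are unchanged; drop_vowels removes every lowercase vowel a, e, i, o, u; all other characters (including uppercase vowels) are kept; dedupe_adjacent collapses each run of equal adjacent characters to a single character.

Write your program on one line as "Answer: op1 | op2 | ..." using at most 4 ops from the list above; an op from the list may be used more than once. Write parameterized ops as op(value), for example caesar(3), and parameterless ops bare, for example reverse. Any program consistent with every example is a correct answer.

reverse | drop_vowels | reverse | caesar(9)

Check, running the answer program on each example:
  "aerxa" -> "axrea" -> "xr" -> "rx" -> "ag"
  "pvzmbu" -> "ubmzvp" -> "bmzvp" -> "pvzmb" -> "yeivk"
  "wawxdu" -> "udxwaw" -> "dxww" -> "wwxd" -> "ffgm"
  "oelo" -> "oleo" -> "l" -> "l" -> "u"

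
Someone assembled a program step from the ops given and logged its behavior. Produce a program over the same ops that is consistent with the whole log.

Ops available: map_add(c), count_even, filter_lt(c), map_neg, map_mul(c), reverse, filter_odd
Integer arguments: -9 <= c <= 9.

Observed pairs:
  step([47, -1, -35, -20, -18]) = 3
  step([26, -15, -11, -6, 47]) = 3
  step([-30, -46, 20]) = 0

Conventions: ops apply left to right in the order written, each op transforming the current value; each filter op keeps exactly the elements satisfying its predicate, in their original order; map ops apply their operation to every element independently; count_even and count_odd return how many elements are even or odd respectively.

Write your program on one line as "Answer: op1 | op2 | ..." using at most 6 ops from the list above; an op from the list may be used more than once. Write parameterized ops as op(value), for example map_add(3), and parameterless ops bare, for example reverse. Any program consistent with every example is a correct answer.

filter_odd | map_neg | map_add(-5) | reverse | count_even

Check, running the answer program on each example:
  [47, -1, -35, -20, -18] -> [47, -1, -35] -> [-47, 1, 35] -> [-52, -4, 30] -> [30, -4, -52] -> 3
  [26, -15, -11, -6, 47] -> [-15, -11, 47] -> [15, 11, -47] -> [10, 6, -52] -> [-52, 6, 10] -> 3
  [-30, -46, 20] -> [] -> [] -> [] -> [] -> 0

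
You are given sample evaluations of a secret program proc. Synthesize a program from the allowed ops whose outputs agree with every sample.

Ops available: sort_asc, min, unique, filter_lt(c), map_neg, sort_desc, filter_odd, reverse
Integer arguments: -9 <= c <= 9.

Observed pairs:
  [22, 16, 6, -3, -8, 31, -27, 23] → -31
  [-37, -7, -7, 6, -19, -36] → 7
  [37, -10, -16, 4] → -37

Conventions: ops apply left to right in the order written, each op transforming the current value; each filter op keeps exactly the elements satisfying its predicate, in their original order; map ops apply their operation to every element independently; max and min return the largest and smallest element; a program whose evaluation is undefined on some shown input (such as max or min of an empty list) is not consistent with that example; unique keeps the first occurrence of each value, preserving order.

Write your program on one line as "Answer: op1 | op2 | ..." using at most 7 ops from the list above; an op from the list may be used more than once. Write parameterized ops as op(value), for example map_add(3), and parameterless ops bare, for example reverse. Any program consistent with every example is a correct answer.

unique | sort_desc | sort_asc | filter_odd | map_neg | min

Check, running the answer program on each example:
  [22, 16, 6, -3, -8, 31, -27, 23] -> [22, 16, 6, -3, -8, 31, -27, 23] -> [31, 23, 22, 16, 6, -3, -8, -27] -> [-27, -8, -3, 6, 16, 22, 23, 31] -> [-27, -3, 23, 31] -> [27, 3, -23, -31] -> -31
  [-37, -7, -7, 6, -19, -36] -> [-37, -7, 6, -19, -36] -> [6, -7, -19, -36, -37] -> [-37, -36, -19, -7, 6] -> [-37, -19, -7] -> [37, 19, 7] -> 7
  [37, -10, -16, 4] -> [37, -10, -16, 4] -> [37, 4, -10, -16] -> [-16, -10, 4, 37] -> [37] -> [-37] -> -37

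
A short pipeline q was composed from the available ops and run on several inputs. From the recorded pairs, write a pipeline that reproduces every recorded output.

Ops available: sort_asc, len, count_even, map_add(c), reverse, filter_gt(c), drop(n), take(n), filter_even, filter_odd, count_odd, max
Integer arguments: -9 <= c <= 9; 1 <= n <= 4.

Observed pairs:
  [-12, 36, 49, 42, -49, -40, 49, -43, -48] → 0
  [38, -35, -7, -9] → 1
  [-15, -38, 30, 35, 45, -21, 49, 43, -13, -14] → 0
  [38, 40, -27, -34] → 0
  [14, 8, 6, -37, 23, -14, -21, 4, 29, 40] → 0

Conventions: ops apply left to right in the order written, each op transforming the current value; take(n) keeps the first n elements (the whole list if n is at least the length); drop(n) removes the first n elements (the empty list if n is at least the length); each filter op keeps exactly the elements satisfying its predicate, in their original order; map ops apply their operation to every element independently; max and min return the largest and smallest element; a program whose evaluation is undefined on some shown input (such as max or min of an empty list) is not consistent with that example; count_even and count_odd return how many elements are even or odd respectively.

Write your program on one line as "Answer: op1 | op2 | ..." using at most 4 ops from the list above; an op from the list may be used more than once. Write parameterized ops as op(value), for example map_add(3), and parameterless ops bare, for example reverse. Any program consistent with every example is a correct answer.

reverse | take(1) | count_odd

Check, running the answer program on each example:
  [-12, 36, 49, 42, -49, -40, 49, -43, -48] -> [-48, -43, 49, -40, -49, 42, 49, 36, -12] -> [-48] -> 0
  [38, -35, -7, -9] -> [-9, -7, -35, 38] -> [-9] -> 1
  [-15, -38, 30, 35, 45, -21, 49, 43, -13, -14] -> [-14, -13, 43, 49, -21, 45, 35, 30, -38, -15] -> [-14] -> 0
  [38, 40, -27, -34] -> [-34, -27, 40, 38] -> [-34] -> 0
  [14, 8, 6, -37, 23, -14, -21, 4, 29, 40] -> [40, 29, 4, -21, -14, 23, -37, 6, 8, 14] -> [40] -> 0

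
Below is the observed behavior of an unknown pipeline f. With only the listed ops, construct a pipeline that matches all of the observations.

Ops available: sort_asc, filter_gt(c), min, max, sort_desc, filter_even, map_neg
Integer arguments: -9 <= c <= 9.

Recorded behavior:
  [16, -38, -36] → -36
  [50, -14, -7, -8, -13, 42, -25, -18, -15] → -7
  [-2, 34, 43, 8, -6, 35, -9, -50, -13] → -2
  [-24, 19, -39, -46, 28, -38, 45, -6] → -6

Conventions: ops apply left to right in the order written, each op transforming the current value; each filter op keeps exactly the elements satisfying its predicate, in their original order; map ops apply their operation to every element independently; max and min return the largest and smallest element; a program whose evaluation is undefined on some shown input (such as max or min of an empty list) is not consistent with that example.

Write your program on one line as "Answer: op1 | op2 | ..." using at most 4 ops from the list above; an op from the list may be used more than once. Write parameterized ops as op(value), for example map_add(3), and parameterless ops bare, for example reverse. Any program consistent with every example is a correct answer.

map_neg | filter_gt(-1) | map_neg | max

Check, running the answer program on each example:
  [16, -38, -36] -> [-16, 38, 36] -> [38, 36] -> [-38, -36] -> -36
  [50, -14, -7, -8, -13, 42, -25, -18, -15] -> [-50, 14, 7, 8, 13, -42, 25, 18, 15] -> [14, 7, 8, 13, 25, 18, 15] -> [-14, -7, -8, -13, -25, -18, -15] -> -7
  [-2, 34, 43, 8, -6, 35, -9, -50, -13] -> [2, -34, -43, -8, 6, -35, 9, 50, 13] -> [2, 6, 9, 50, 13] -> [-2, -6, -9, -50, -13] -> -2
  [-24, 19, -39, -46, 28, -38, 45, -6] -> [24, -19, 39, 46, -28, 38, -45, 6] -> [24, 39, 46, 38, 6] -> [-24, -39, -46, -38, -6] -> -6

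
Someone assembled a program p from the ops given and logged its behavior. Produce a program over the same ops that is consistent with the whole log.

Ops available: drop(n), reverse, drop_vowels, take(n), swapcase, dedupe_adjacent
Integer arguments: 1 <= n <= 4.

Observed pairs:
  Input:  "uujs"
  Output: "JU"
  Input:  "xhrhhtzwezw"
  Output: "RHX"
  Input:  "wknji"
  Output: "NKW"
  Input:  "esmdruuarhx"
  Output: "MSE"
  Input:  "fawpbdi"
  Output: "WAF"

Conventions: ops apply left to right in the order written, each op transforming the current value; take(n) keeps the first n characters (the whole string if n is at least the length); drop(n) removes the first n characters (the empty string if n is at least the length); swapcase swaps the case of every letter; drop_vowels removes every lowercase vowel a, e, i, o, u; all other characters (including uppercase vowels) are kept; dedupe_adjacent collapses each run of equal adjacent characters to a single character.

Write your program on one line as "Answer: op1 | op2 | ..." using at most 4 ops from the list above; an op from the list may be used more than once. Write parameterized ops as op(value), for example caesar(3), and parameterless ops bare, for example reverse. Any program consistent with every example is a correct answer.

take(3) | reverse | dedupe_adjacent | swapcase

Check, running the answer program on each example:
  "uujs" -> "uuj" -> "juu" -> "ju" -> "JU"
  "xhrhhtzwezw" -> "xhr" -> "rhx" -> "rhx" -> "RHX"
  "wknji" -> "wkn" -> "nkw" -> "nkw" -> "NKW"
  "esmdruuarhx" -> "esm" -> "mse" -> "mse" -> "MSE"
  "fawpbdi" -> "faw" -> "waf" -> "waf" -> "WAF"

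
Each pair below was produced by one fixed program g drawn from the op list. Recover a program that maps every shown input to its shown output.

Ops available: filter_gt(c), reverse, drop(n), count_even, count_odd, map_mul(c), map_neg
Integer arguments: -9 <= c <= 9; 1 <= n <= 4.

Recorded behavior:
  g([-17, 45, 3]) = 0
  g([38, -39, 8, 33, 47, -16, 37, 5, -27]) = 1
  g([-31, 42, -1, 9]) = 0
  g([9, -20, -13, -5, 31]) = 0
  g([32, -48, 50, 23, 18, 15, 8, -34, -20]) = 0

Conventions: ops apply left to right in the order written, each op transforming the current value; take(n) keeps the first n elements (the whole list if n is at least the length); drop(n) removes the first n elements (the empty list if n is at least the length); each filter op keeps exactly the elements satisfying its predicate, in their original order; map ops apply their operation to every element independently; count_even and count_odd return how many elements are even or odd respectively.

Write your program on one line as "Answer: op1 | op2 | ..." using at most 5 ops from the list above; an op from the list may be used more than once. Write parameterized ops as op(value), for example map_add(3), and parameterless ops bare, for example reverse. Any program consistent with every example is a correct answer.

drop(4) | map_neg | drop(4) | map_neg | count_odd

Check, running the answer program on each example:
  [-17, 45, 3] -> [] -> [] -> [] -> [] -> 0
  [38, -39, 8, 33, 47, -16, 37, 5, -27] -> [47, -16, 37, 5, -27] -> [-47, 16, -37, -5, 27] -> [27] -> [-27] -> 1
  [-31, 42, -1, 9] -> [] -> [] -> [] -> [] -> 0
  [9, -20, -13, -5, 31] -> [31] -> [-31] -> [] -> [] -> 0
  [32, -48, 50, 23, 18, 15, 8, -34, -20] -> [18, 15, 8, -34, -20] -> [-18, -15, -8, 34, 20] -> [20] -> [-20] -> 0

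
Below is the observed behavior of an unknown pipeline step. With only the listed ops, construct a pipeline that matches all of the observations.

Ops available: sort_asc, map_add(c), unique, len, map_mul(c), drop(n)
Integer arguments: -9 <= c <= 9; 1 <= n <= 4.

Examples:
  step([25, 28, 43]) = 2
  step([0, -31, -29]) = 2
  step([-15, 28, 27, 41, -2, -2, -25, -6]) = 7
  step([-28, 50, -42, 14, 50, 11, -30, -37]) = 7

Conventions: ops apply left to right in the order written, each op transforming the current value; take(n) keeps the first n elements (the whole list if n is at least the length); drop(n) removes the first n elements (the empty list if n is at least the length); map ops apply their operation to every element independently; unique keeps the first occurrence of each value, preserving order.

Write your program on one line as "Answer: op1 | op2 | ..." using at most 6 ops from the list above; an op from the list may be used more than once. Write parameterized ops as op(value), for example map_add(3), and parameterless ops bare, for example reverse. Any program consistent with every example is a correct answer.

map_mul(-4) | map_mul(5) | map_mul(9) | drop(1) | len

Check, running the answer program on each example:
  [25, 28, 43] -> [-100, -112, -172] -> [-500, -560, -860] -> [-4500, -5040, -7740] -> [-5040, -7740] -> 2
  [0, -31, -29] -> [0, 124, 116] -> [0, 620, 580] -> [0, 5580, 5220] -> [5580, 5220] -> 2
  [-15, 28, 27, 41, -2, -2, -25, -6] -> [60, -112, -108, -164, 8, 8, 100, 24] -> [300, -560, -540, -820, 40, 40, 500, 120] -> [2700, -5040, -4860, -7380, 360, 360, 4500, 1080] -> [-5040, -4860, -7380, 360, 360, 4500, 1080] -> 7
  [-28, 50, -42, 14, 50, 11, -30, -37] -> [112, -200, 168, -56, -200, -44, 120, 148] -> [560, -1000, 840, -280, -1000, -220, 600, 740] -> [5040, -9000, 7560, -2520, -9000, -1980, 5400, 6660] -> [-9000, 7560, -2520, -9000, -1980, 5400, 6660] -> 7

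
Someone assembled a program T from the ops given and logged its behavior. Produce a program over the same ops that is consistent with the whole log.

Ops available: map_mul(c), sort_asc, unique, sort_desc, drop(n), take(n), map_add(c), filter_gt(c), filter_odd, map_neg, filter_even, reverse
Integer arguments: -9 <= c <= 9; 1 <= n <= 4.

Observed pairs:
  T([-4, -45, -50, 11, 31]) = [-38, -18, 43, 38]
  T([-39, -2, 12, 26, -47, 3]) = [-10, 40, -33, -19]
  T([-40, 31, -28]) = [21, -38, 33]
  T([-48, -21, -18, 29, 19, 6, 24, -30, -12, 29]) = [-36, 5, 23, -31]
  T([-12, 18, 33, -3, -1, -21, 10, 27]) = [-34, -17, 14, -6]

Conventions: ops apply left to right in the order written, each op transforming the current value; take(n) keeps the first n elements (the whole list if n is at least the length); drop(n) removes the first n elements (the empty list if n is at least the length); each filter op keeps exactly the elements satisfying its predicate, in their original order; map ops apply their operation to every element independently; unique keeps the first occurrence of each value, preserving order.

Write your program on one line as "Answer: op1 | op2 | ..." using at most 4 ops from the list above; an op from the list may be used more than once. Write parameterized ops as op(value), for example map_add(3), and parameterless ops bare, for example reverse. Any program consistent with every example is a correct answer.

map_neg | map_add(-7) | reverse | take(4)

Check, running the answer program on each example:
  [-4, -45, -50, 11, 31] -> [4, 45, 50, -11, -31] -> [-3, 38, 43, -18, -38] -> [-38, -18, 43, 38, -3] -> [-38, -18, 43, 38]
  [-39, -2, 12, 26, -47, 3] -> [39, 2, -12, -26, 47, -3] -> [32, -5, -19, -33, 40, -10] -> [-10, 40, -33, -19, -5, 32] -> [-10, 40, -33, -19]
  [-40, 31, -28] -> [40, -31, 28] -> [33, -38, 21] -> [21, -38, 33] -> [21, -38, 33]
  [-48, -21, -18, 29, 19, 6, 24, -30, -12, 29] -> [48, 21, 18, -29, -19, -6, -24, 30, 12, -29] -> [41, 14, 11, -36, -26, -13, -31, 23, 5, -36] -> [-36, 5, 23, -31, -13, -26, -36, 11, 14, 41] -> [-36, 5, 23, -31]
  [-12, 18, 33, -3, -1, -21, 10, 27] -> [12, -18, -33, 3, 1, 21, -10, -27] -> [5, -25, -40, -4, -6, 14, -17, -34] -> [-34, -17, 14, -6, -4, -40, -25, 5] -> [-34, -17, 14, -6]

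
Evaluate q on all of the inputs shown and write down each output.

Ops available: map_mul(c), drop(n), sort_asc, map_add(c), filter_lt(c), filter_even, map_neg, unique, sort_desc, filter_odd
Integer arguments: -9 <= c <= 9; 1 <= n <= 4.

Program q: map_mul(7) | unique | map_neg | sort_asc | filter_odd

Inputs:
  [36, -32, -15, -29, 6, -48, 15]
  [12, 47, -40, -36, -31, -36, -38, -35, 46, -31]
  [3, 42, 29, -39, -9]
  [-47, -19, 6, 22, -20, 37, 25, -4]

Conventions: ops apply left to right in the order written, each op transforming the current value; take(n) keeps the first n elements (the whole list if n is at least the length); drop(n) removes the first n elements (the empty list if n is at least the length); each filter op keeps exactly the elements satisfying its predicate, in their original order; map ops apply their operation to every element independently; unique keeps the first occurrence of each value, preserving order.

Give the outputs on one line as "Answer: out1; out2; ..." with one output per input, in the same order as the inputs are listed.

Execution, op by op:
  [36, -32, -15, -29, 6, -48, 15] -> [252, -224, -105, -203, 42, -336, 105] -> [252, -224, -105, -203, 42, -336, 105] -> [-252, 224, 105, 203, -42, 336, -105] -> [-252, -105, -42, 105, 203, 224, 336] -> [-105, 105, 203]
  [12, 47, -40, -36, -31, -36, -38, -35, 46, -31] -> [84, 329, -280, -252, -217, -252, -266, -245, 322, -217] -> [84, 329, -280, -252, -217, -266, -245, 322] -> [-84, -329, 280, 252, 217, 266, 245, -322] -> [-329, -322, -84, 217, 245, 252, 266, 280] -> [-329, 217, 245]
  [3, 42, 29, -39, -9] -> [21, 294, 203, -273, -63] -> [21, 294, 203, -273, -63] -> [-21, -294, -203, 273, 63] -> [-294, -203, -21, 63, 273] -> [-203, -21, 63, 273]
  [-47, -19, 6, 22, -20, 37, 25, -4] -> [-329, -133, 42, 154, -140, 259, 175, -28] -> [-329, -133, 42, 154, -140, 259, 175, -28] -> [329, 133, -42, -154, 140, -259, -175, 28] -> [-259, -175, -154, -42, 28, 133, 140, 329] -> [-259, -175, 133, 329]

[-105, 105, 203]; [-329, 217, 245]; [-203, -21, 63, 273]; [-259, -175, 133, 329]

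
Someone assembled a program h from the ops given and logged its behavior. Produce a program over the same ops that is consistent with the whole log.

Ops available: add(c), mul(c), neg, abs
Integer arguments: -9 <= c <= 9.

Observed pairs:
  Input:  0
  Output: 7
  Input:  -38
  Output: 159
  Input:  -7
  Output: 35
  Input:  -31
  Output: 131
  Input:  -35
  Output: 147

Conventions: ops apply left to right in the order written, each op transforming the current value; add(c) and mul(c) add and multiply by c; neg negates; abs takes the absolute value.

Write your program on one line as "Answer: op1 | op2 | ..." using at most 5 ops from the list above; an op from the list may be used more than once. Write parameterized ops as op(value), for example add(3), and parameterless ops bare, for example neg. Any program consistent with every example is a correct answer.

abs | mul(-2) | mul(-2) | add(9) | add(-2)

Check, running the answer program on each example:
  0 -> 0 -> 0 -> 0 -> 9 -> 7
  -38 -> 38 -> -76 -> 152 -> 161 -> 159
  -7 -> 7 -> -14 -> 28 -> 37 -> 35
  -31 -> 31 -> -62 -> 124 -> 133 -> 131
  -35 -> 35 -> -70 -> 140 -> 149 -> 147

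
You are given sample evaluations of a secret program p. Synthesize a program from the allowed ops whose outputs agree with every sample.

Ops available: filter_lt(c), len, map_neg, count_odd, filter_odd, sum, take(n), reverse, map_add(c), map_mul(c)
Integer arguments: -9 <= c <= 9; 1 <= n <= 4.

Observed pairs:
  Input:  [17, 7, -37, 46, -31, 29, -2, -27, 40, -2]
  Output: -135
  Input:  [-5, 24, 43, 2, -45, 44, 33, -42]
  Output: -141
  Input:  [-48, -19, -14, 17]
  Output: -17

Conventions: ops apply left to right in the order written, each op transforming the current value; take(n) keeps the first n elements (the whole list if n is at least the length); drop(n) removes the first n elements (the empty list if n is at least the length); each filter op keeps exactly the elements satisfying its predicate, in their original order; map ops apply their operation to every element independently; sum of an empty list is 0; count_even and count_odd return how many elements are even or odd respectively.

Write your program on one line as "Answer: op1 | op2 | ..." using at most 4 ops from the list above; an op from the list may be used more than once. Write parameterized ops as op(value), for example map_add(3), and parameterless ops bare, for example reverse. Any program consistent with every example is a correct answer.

map_neg | filter_lt(8) | sum

Check, running the answer program on each example:
  [17, 7, -37, 46, -31, 29, -2, -27, 40, -2] -> [-17, -7, 37, -46, 31, -29, 2, 27, -40, 2] -> [-17, -7, -46, -29, 2, -40, 2] -> -135
  [-5, 24, 43, 2, -45, 44, 33, -42] -> [5, -24, -43, -2, 45, -44, -33, 42] -> [5, -24, -43, -2, -44, -33] -> -141
  [-48, -19, -14, 17] -> [48, 19, 14, -17] -> [-17] -> -17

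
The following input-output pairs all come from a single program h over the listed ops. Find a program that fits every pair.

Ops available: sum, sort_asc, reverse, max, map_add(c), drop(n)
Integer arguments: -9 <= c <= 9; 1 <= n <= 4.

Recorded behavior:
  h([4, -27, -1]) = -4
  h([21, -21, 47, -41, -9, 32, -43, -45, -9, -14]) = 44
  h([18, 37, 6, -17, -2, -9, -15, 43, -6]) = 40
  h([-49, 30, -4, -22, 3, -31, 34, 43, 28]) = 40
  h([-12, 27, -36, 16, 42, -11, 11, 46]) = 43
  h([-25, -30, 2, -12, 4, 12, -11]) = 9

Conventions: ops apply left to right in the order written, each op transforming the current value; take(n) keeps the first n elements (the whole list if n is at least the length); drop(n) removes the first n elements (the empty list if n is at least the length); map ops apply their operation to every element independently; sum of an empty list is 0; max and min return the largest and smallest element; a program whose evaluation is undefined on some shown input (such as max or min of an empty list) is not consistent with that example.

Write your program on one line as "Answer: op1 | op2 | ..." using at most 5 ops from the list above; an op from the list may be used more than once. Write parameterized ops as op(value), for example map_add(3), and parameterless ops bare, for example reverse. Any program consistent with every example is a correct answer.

drop(2) | map_add(-3) | reverse | max

Check, running the answer program on each example:
  [4, -27, -1] -> [-1] -> [-4] -> [-4] -> -4
  [21, -21, 47, -41, -9, 32, -43, -45, -9, -14] -> [47, -41, -9, 32, -43, -45, -9, -14] -> [44, -44, -12, 29, -46, -48, -12, -17] -> [-17, -12, -48, -46, 29, -12, -44, 44] -> 44
  [18, 37, 6, -17, -2, -9, -15, 43, -6] -> [6, -17, -2, -9, -15, 43, -6] -> [3, -20, -5, -12, -18, 40, -9] -> [-9, 40, -18, -12, -5, -20, 3] -> 40
  [-49, 30, -4, -22, 3, -31, 34, 43, 28] -> [-4, -22, 3, -31, 34, 43, 28] -> [-7, -25, 0, -34, 31, 40, 25] -> [25, 40, 31, -34, 0, -25, -7] -> 40
  [-12, 27, -36, 16, 42, -11, 11, 46] -> [-36, 16, 42, -11, 11, 46] -> [-39, 13, 39, -14, 8, 43] -> [43, 8, -14, 39, 13, -39] -> 43
  [-25, -30, 2, -12, 4, 12, -11] -> [2, -12, 4, 12, -11] -> [-1, -15, 1, 9, -14] -> [-14, 9, 1, -15, -1] -> 9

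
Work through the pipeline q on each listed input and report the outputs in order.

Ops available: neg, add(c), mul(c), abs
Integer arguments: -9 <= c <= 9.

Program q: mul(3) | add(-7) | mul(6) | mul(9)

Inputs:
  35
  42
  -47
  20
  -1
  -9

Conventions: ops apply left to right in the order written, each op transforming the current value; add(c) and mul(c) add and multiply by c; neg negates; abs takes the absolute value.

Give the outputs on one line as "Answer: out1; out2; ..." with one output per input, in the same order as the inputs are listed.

Execution, op by op:
  35 -> 105 -> 98 -> 588 -> 5292
  42 -> 126 -> 119 -> 714 -> 6426
  -47 -> -141 -> -148 -> -888 -> -7992
  20 -> 60 -> 53 -> 318 -> 2862
  -1 -> -3 -> -10 -> -60 -> -540
  -9 -> -27 -> -34 -> -204 -> -1836

5292; 6426; -7992; 2862; -540; -1836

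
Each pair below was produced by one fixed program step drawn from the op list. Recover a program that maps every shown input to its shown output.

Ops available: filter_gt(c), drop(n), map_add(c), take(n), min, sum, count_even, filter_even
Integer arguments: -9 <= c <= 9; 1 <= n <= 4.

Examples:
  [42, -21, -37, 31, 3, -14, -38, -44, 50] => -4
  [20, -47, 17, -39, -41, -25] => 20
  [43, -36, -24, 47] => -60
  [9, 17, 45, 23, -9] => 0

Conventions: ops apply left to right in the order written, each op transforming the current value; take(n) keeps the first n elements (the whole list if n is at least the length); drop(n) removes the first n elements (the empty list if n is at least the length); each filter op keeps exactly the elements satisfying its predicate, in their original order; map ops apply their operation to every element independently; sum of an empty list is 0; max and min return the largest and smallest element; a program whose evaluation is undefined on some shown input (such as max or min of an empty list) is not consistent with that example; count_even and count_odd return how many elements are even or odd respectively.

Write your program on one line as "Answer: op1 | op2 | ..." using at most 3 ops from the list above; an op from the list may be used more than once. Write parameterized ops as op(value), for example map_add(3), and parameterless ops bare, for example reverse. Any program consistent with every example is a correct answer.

filter_even | sum

Check, running the answer program on each example:
  [42, -21, -37, 31, 3, -14, -38, -44, 50] -> [42, -14, -38, -44, 50] -> -4
  [20, -47, 17, -39, -41, -25] -> [20] -> 20
  [43, -36, -24, 47] -> [-36, -24] -> -60
  [9, 17, 45, 23, -9] -> [] -> 0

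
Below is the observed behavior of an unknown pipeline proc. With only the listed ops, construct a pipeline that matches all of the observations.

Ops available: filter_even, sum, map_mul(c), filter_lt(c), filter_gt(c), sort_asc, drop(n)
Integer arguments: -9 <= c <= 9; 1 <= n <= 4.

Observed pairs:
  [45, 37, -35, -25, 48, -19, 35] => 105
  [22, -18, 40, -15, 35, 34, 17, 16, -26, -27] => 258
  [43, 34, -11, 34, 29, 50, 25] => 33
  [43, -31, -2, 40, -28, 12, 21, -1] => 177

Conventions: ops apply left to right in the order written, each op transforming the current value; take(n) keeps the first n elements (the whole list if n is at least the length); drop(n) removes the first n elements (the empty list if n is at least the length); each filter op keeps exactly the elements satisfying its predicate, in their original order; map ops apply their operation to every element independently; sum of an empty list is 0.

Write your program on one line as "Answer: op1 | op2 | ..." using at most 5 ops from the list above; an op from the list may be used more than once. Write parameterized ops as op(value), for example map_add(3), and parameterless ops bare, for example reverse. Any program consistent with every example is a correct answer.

map_mul(-3) | sort_asc | drop(3) | drop(3) | sum

Check, running the answer program on each example:
  [45, 37, -35, -25, 48, -19, 35] -> [-135, -111, 105, 75, -144, 57, -105] -> [-144, -135, -111, -105, 57, 75, 105] -> [-105, 57, 75, 105] -> [105] -> 105
  [22, -18, 40, -15, 35, 34, 17, 16, -26, -27] -> [-66, 54, -120, 45, -105, -102, -51, -48, 78, 81] -> [-120, -105, -102, -66, -51, -48, 45, 54, 78, 81] -> [-66, -51, -48, 45, 54, 78, 81] -> [45, 54, 78, 81] -> 258
  [43, 34, -11, 34, 29, 50, 25] -> [-129, -102, 33, -102, -87, -150, -75] -> [-150, -129, -102, -102, -87, -75, 33] -> [-102, -87, -75, 33] -> [33] -> 33
  [43, -31, -2, 40, -28, 12, 21, -1] -> [-129, 93, 6, -120, 84, -36, -63, 3] -> [-129, -120, -63, -36, 3, 6, 84, 93] -> [-36, 3, 6, 84, 93] -> [84, 93] -> 177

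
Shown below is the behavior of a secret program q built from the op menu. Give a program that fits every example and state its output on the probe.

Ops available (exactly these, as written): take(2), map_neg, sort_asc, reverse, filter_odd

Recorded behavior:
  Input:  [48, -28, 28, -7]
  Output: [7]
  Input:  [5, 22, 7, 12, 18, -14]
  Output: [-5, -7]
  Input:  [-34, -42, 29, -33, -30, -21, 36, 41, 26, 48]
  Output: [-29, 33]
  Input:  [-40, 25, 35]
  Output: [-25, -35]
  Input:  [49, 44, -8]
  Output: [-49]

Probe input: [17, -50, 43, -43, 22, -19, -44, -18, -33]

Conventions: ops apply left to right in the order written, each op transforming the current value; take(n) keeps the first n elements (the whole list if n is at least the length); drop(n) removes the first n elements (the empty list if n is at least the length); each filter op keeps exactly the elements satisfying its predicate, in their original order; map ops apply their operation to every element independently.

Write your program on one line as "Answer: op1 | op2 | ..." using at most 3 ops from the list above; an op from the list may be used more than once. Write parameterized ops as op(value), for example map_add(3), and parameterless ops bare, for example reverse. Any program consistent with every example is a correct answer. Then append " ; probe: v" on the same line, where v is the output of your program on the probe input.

filter_odd | map_neg | take(2) ; probe: [-17, -43]

Check, running the answer program on each example:
  [48, -28, 28, -7] -> [-7] -> [7] -> [7]
  [5, 22, 7, 12, 18, -14] -> [5, 7] -> [-5, -7] -> [-5, -7]
  [-34, -42, 29, -33, -30, -21, 36, 41, 26, 48] -> [29, -33, -21, 41] -> [-29, 33, 21, -41] -> [-29, 33]
  [-40, 25, 35] -> [25, 35] -> [-25, -35] -> [-25, -35]
  [49, 44, -8] -> [49] -> [-49] -> [-49]
  probe: [17, -50, 43, -43, 22, -19, -44, -18, -33] -> [17, 43, -43, -19, -33] -> [-17, -43, 43, 19, 33] -> [-17, -43]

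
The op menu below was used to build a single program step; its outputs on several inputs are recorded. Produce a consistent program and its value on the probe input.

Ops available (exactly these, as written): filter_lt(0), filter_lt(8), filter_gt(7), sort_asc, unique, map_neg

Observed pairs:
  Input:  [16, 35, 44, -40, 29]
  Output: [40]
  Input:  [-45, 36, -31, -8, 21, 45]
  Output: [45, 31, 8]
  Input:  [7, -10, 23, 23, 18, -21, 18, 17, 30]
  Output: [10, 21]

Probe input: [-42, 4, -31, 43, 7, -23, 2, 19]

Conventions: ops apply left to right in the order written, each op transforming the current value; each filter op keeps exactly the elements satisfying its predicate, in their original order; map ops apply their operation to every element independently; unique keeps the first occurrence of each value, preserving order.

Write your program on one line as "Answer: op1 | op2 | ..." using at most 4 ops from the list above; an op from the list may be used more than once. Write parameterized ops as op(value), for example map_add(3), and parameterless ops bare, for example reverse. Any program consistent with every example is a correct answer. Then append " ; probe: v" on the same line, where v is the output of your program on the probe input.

unique | filter_lt(0) | map_neg ; probe: [42, 31, 23]

Check, running the answer program on each example:
  [16, 35, 44, -40, 29] -> [16, 35, 44, -40, 29] -> [-40] -> [40]
  [-45, 36, -31, -8, 21, 45] -> [-45, 36, -31, -8, 21, 45] -> [-45, -31, -8] -> [45, 31, 8]
  [7, -10, 23, 23, 18, -21, 18, 17, 30] -> [7, -10, 23, 18, -21, 17, 30] -> [-10, -21] -> [10, 21]
  probe: [-42, 4, -31, 43, 7, -23, 2, 19] -> [-42, 4, -31, 43, 7, -23, 2, 19] -> [-42, -31, -23] -> [42, 31, 23]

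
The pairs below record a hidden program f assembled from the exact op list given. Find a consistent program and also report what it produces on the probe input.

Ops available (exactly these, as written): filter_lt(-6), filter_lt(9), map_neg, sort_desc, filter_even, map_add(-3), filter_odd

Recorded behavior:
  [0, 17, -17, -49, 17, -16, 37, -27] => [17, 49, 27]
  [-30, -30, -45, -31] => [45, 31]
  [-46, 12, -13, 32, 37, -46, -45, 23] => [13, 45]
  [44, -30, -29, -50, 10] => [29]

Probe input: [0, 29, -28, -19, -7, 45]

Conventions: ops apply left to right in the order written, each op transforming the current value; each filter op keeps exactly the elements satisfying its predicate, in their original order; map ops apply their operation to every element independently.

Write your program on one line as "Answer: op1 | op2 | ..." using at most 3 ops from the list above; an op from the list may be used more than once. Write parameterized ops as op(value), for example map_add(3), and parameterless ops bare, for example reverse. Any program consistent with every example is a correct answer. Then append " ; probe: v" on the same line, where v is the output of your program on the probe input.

filter_odd | filter_lt(9) | map_neg ; probe: [19, 7]

Check, running the answer program on each example:
  [0, 17, -17, -49, 17, -16, 37, -27] -> [17, -17, -49, 17, 37, -27] -> [-17, -49, -27] -> [17, 49, 27]
  [-30, -30, -45, -31] -> [-45, -31] -> [-45, -31] -> [45, 31]
  [-46, 12, -13, 32, 37, -46, -45, 23] -> [-13, 37, -45, 23] -> [-13, -45] -> [13, 45]
  [44, -30, -29, -50, 10] -> [-29] -> [-29] -> [29]
  probe: [0, 29, -28, -19, -7, 45] -> [29, -19, -7, 45] -> [-19, -7] -> [19, 7]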